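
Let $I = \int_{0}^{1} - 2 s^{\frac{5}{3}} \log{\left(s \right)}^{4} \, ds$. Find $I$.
$- \frac{729}{2048}$

Begin with the known integral
$$J(a) = \int_{0}^{1} - 2 s^{a} \, ds = - \frac{2}{a + 1}.$$

Differentiating under the integral sign brings down a factor of $\ln s$:
$$\frac{dJ}{da} = \int_{0}^{1} - 2 s^{a} \log{\left(s \right)} \, ds = \frac{2}{\left(a + 1\right)^{2}}.$$

Repeating $4$ times in total — each differentiation brings down another $\ln s$ — gives
$$\frac{d^{4}J}{da^{4}} = \int_{0}^{1} - 2 s^{a} \log{\left(s \right)}^{4} \, ds = - \frac{48}{\left(a + 1\right)^{5}},$$
and the integrand here is exactly the target integrand, so $I = - \frac{48}{\left(a + 1\right)^{5}}$.

Setting $a = \frac{5}{3}$:
$$I = - \frac{729}{2048}.$$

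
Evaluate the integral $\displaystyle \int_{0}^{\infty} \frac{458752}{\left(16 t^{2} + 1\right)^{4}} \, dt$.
$17920 \pi$

Recall the elementary integral
$$J(a) = \int_{0}^{\infty} \frac{7}{a^{2} + t^{2}} \, dt = \frac{7 \pi}{2 a}.$$

Differentiating under the integral sign with respect to $a$,
$$\frac{dJ}{da} = \int_{0}^{\infty} - \frac{14 a}{\left(a^{2} + t^{2}\right)^{2}} \, dt = - \frac{7 \pi}{2 a^{2}},$$
so $\int_{0}^{\infty} \frac{7}{\left(a^{2} + t^{2}\right)^{2}} \, dt = \frac{7 \pi}{4 a^{3}}$.

Repeating — each differentiation of $1/(t^2+a^2)^j$ produces $-2ja/(t^2+a^2)^{j+1}$ — and dividing through by $-2ja$ at each step yields, after $3$ differentiations in total,
$$\int_{0}^{\infty} \frac{7}{\left(a^{2} + t^{2}\right)^{4}} \, dt = \frac{35 \pi}{32 a^{7}}.$$

Setting $a = \frac{1}{4}$:
$$I = 17920 \pi.$$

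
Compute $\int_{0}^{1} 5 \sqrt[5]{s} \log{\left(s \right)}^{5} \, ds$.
$- \frac{390625}{1944}$

Start from the elementary integral
$$J(a) = \int_{0}^{1} 5 s^{a} \, ds = \frac{5}{a + 1}.$$

Differentiating under the integral sign brings down a factor of $\ln s$:
$$\frac{dJ}{da} = \int_{0}^{1} 5 s^{a} \log{\left(s \right)} \, ds = - \frac{5}{\left(a + 1\right)^{2}}.$$

Repeating $5$ times in total — each differentiation brings down another $\ln s$ — gives
$$\frac{d^{5}J}{da^{5}} = \int_{0}^{1} 5 s^{a} \log{\left(s \right)}^{5} \, ds = - \frac{600}{\left(a + 1\right)^{6}},$$
and the integrand here is exactly the target integrand, so $I = - \frac{600}{\left(a + 1\right)^{6}}$.

Setting $a = \frac{1}{5}$:
$$I = - \frac{390625}{1944}.$$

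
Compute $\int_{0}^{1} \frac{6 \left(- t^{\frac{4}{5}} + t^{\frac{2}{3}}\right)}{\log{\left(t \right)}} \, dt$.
$- \log{\left(\frac{387420489}{244140625} \right)}$

Replace the exponent $\frac{4}{5}$ by a parameter $a$: let $I(a) = \int_{0}^{1} \frac{6 \left(t^{\frac{2}{3}} - t^{a}\right)}{\log{\left(t \right)}} \, dt$.

Since $\dfrac{\partial}{\partial a}\,t^{a} = t^{a} \ln t$, the $\ln t$ in the denominator cancels and
$$\frac{dI}{da} = \int_{0}^{1} -6 t^{a} \, dt = -6 \left[\frac{t^{a+1}}{a+1}\right]_0^1 = - \frac{6}{a + 1}.$$

Integrating with respect to $a$ gives $I(a) = - \log{\left(\frac{729 \left(a + 1\right)^{6}}{15625} \right)} + C$.

At $a = \frac{2}{3}$ the integrand is identically $0$, so $I(\frac{2}{3}) = 0$. The closed form gives $0$, hence $C = 0$.

Setting $a = \frac{4}{5}$:
$$I = - \log{\left(\frac{387420489}{244140625} \right)}.$$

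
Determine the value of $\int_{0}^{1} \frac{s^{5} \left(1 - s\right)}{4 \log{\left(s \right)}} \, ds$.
$- \frac{\log{\left(7 \right)}}{4} + \frac{\log{\left(6 \right)}}{4}$

Replace the exponent $6$ by a parameter $a$: let $I(a) = \int_{0}^{1} \frac{s^{5} - s^{a}}{4 \log{\left(s \right)}} \, ds$.

Since $\dfrac{\partial}{\partial a}\,s^{a} = s^{a} \ln s$, the $\ln s$ in the denominator cancels and
$$\frac{dI}{da} = \int_{0}^{1} - \frac{1}{4} s^{a} \, ds = - \frac{1}{4} \left[\frac{s^{a+1}}{a+1}\right]_0^1 = - \frac{1}{4 a + 4}.$$

Integrating with respect to $a$ gives $I(a) = - \frac{\log{\left(a + 1 \right)}}{4} + \frac{\log{\left(6 \right)}}{4} + C$.

At $a = 5$ the integrand is identically $0$, so $I(5) = 0$. The closed form gives $0$, hence $C = 0$.

Setting $a = 6$:
$$I = - \frac{\log{\left(7 \right)}}{4} + \frac{\log{\left(6 \right)}}{4}.$$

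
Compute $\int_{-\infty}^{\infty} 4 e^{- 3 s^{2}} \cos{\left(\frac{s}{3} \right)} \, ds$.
$\frac{4 \sqrt{3} \sqrt{\pi}}{3 e^{\frac{1}{108}}}$

Let $b$ denote the cosine frequency and define $I(b) = \int_{-\infty}^{\infty} 4 e^{- 3 s^{2}} \cos{\left(b s \right)} \, ds$.

Differentiating under the integral sign,
$$I'(b) = \int_{-\infty}^{\infty} - 4 s e^{- 3 s^{2}} \sin{\left(b s \right)} \, ds.$$

Integrate $\int_{-\infty}^{\infty} s \sin(b s)\, e^{- 3 s^{2}}\, ds$ by parts with $u = \sin(b s)$ and $dv = s\, e^{- 3 s^{2}}\, ds$, giving $v = - \frac{e^{- 3 s^{2}}}{6}$. The boundary term vanishes and
$$\int_{-\infty}^{\infty} s \sin(b s)\, e^{- 3 s^{2}}\, ds = \frac{b}{6} \int_{-\infty}^{\infty} \cos(b s)\, e^{- 3 s^{2}}\, ds,$$
so $I'(b) = - \frac{b}{6}\, I(b)$.

This is a separable first-order ODE; solving with the initial condition $I(0) = \int_{-\infty}^{\infty} 4 e^{- 3 s^{2}}\,ds = \frac{4 \sqrt{3} \sqrt{\pi}}{3}$ gives
$$I(b) = \frac{4 \sqrt{3} \sqrt{\pi} e^{- \frac{b^{2}}{12}}}{3}.$$

Setting $b = \frac{1}{3}$:
$$I = \frac{4 \sqrt{3} \sqrt{\pi}}{3 e^{\frac{1}{108}}}.$$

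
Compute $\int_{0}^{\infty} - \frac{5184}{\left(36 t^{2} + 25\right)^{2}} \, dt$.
$- \frac{216 \pi}{125}$

Recall the elementary integral
$$J(a) = \int_{0}^{\infty} - \frac{4}{a^{2} + t^{2}} \, dt = - \frac{2 \pi}{a}.$$

Differentiating under the integral sign with respect to $a$,
$$\frac{dJ}{da} = \int_{0}^{\infty} \frac{8 a}{\left(a^{2} + t^{2}\right)^{2}} \, dt = \frac{2 \pi}{a^{2}},$$
so $\int_{0}^{\infty} - \frac{4}{\left(a^{2} + t^{2}\right)^{2}} \, dt = - \frac{\pi}{a^{3}}$.

Setting $a = \frac{5}{6}$:
$$I = - \frac{216 \pi}{125}.$$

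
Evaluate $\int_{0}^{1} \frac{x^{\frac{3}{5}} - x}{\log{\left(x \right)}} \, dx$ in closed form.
$- \log{\left(\frac{5}{4} \right)}$

Introduce a parameter $a$ in the exponent: let $I(a) = \int_{0}^{1} \frac{x^{\frac{3}{5}} - x^{a}}{\log{\left(x \right)}} \, dx$.

Since $\dfrac{\partial}{\partial a}\,x^{a} = x^{a} \ln x$, the $\ln x$ in the denominator cancels and
$$\frac{dI}{da} = \int_{0}^{1} -1 x^{a} \, dx = -1 \left[\frac{x^{a+1}}{a+1}\right]_0^1 = - \frac{1}{a + 1}.$$

Integrating with respect to $a$ gives $I(a) = - \log{\left(\frac{5 a}{8} + \frac{5}{8} \right)} + C$.

At $a = \frac{3}{5}$ the integrand is identically $0$, so $I(\frac{3}{5}) = 0$. The closed form gives $0$, hence $C = 0$.

Setting $a = 1$:
$$I = - \log{\left(\frac{5}{4} \right)}.$$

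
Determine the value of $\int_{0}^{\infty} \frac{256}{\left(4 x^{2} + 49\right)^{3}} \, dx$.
$\frac{24 \pi}{16807}$

Begin with the known result
$$J(a) = \int_{0}^{\infty} \frac{4}{a^{2} + x^{2}} \, dx = \frac{2 \pi}{a}.$$

Differentiating under the integral sign with respect to $a$,
$$\frac{dJ}{da} = \int_{0}^{\infty} - \frac{8 a}{\left(a^{2} + x^{2}\right)^{2}} \, dx = - \frac{2 \pi}{a^{2}},$$
so $\int_{0}^{\infty} \frac{4}{\left(a^{2} + x^{2}\right)^{2}} \, dx = \frac{\pi}{a^{3}}$.

Repeating — each differentiation of $1/(x^2+a^2)^j$ produces $-2ja/(x^2+a^2)^{j+1}$ — and dividing through by $-2ja$ at each step yields, after $2$ differentiations in total,
$$\int_{0}^{\infty} \frac{4}{\left(a^{2} + x^{2}\right)^{3}} \, dx = \frac{3 \pi}{4 a^{5}}.$$

Setting $a = \frac{7}{2}$:
$$I = \frac{24 \pi}{16807}.$$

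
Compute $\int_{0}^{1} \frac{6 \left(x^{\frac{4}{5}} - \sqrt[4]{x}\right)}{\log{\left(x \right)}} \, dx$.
$- \log{\left(\frac{244140625}{2176782336} \right)}$

Introduce a parameter $a$ in the exponent: let $I(a) = \int_{0}^{1} \frac{6 \left(x^{\frac{4}{5}} - x^{a}\right)}{\log{\left(x \right)}} \, dx$.

Since $\dfrac{\partial}{\partial a}\,x^{a} = x^{a} \ln x$, the $\ln x$ in the denominator cancels and
$$\frac{dI}{da} = \int_{0}^{1} -6 x^{a} \, dx = -6 \left[\frac{x^{a+1}}{a+1}\right]_0^1 = - \frac{6}{a + 1}.$$

Integrating with respect to $a$ gives $I(a) = - \log{\left(\frac{15625 \left(a + 1\right)^{6}}{531441} \right)} + C$.

At $a = \frac{4}{5}$ the integrand is identically $0$, so $I(\frac{4}{5}) = 0$. The closed form gives $0$, hence $C = 0$.

Setting $a = \frac{1}{4}$:
$$I = - \log{\left(\frac{244140625}{2176782336} \right)}.$$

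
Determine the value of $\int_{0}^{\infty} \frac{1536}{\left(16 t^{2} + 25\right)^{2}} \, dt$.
$\frac{96 \pi}{125}$

Recall the elementary integral
$$J(a) = \int_{0}^{\infty} \frac{6}{a^{2} + t^{2}} \, dt = \frac{3 \pi}{a}.$$

Differentiating under the integral sign with respect to $a$,
$$\frac{dJ}{da} = \int_{0}^{\infty} - \frac{12 a}{\left(a^{2} + t^{2}\right)^{2}} \, dt = - \frac{3 \pi}{a^{2}},$$
so $\int_{0}^{\infty} \frac{6}{\left(a^{2} + t^{2}\right)^{2}} \, dt = \frac{3 \pi}{2 a^{3}}$.

Setting $a = \frac{5}{4}$:
$$I = \frac{96 \pi}{125}.$$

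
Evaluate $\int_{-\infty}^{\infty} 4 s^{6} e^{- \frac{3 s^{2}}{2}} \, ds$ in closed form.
$\frac{20 \sqrt{6} \sqrt{\pi}}{27}$

Consider the simpler parametrised integral
$$J(a) = \int_{-\infty}^{\infty} 4 e^{- a s^{2}} \, ds = \frac{4 \sqrt{\pi}}{\sqrt{a}}.$$

Differentiating under the integral sign brings down a factor of $(-s^2)$:
$$\frac{dJ}{da} = \int_{-\infty}^{\infty} - 4 s^{2} e^{- a s^{2}} \, ds = - \frac{2 \sqrt{\pi}}{a^{\frac{3}{2}}}.$$

Repeating $3$ times in total — each differentiation brings down another $(-s^2)$ — gives
$$\frac{d^{3}J}{da^{3}} = \int_{-\infty}^{\infty} - 4 s^{6} e^{- a s^{2}} \, ds = - \frac{15 \sqrt{\pi}}{2 a^{\frac{7}{2}}},$$
and the integrand here is $(-1)^{3}$ times the target integrand, so $I = (-1)^{3}\,\frac{d^{3}J}{da^{3}} = \frac{15 \sqrt{\pi}}{2 a^{\frac{7}{2}}}$.

Setting $a = \frac{3}{2}$:
$$I = \frac{20 \sqrt{6} \sqrt{\pi}}{27}.$$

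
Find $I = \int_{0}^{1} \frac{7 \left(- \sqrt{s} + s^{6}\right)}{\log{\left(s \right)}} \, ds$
$\log{\left(\frac{105413504}{2187} \right)}$

Introduce a parameter $a$ in the exponent: let $I(a) = \int_{0}^{1} \frac{7 \left(- \sqrt{s} + s^{a}\right)}{\log{\left(s \right)}} \, ds$.

Since $\dfrac{\partial}{\partial a}\,s^{a} = s^{a} \ln s$, the $\ln s$ in the denominator cancels and
$$\frac{dI}{da} = \int_{0}^{1} 7 s^{a} \, ds = 7 \left[\frac{s^{a+1}}{a+1}\right]_0^1 = \frac{7}{a + 1}.$$

Integrating with respect to $a$ gives $I(a) = \log{\left(\frac{128 \left(a + 1\right)^{7}}{2187} \right)} + C$.

At $a = \frac{1}{2}$ the integrand is identically $0$, so $I(\frac{1}{2}) = 0$. The closed form gives $0$, hence $C = 0$.

Setting $a = 6$:
$$I = \log{\left(\frac{105413504}{2187} \right)}.$$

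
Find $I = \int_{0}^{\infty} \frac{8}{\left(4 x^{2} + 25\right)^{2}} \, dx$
$\frac{\pi}{125}$

Recall the elementary integral
$$J(a) = \int_{0}^{\infty} \frac{1}{2 \left(a^{2} + x^{2}\right)} \, dx = \frac{\pi}{4 a}.$$

Differentiating under the integral sign with respect to $a$,
$$\frac{dJ}{da} = \int_{0}^{\infty} - \frac{a}{\left(a^{2} + x^{2}\right)^{2}} \, dx = - \frac{\pi}{4 a^{2}},$$
so $\int_{0}^{\infty} \frac{1}{2 \left(a^{2} + x^{2}\right)^{2}} \, dx = \frac{\pi}{8 a^{3}}$.

Setting $a = \frac{5}{2}$:
$$I = \frac{\pi}{125}.$$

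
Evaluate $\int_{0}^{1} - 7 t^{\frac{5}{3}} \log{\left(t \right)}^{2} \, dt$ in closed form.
$- \frac{189}{256}$

Begin with the known integral
$$J(a) = \int_{0}^{1} - 7 t^{a} \, dt = - \frac{7}{a + 1}.$$

Differentiating under the integral sign brings down a factor of $\ln t$:
$$\frac{dJ}{da} = \int_{0}^{1} - 7 t^{a} \log{\left(t \right)} \, dt = \frac{7}{\left(a + 1\right)^{2}}.$$

Repeating twice in total — each differentiation brings down another $\ln t$ — gives
$$\frac{d^{2}J}{da^{2}} = \int_{0}^{1} - 7 t^{a} \log{\left(t \right)}^{2} \, dt = - \frac{14}{\left(a + 1\right)^{3}},$$
and the integrand here is exactly the target integrand, so $I = - \frac{14}{\left(a + 1\right)^{3}}$.

Setting $a = \frac{5}{3}$:
$$I = - \frac{189}{256}.$$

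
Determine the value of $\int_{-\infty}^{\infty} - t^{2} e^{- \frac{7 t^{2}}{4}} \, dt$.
$- \frac{4 \sqrt{7} \sqrt{\pi}}{49}$

Consider the simpler parametrised integral
$$J(a) = \int_{-\infty}^{\infty} - e^{- a t^{2}} \, dt = - \frac{\sqrt{\pi}}{\sqrt{a}}.$$

Differentiating under the integral sign brings down a factor of $(-t^2)$:
$$\frac{dJ}{da} = \int_{-\infty}^{\infty} t^{2} e^{- a t^{2}} \, dt = \frac{\sqrt{\pi}}{2 a^{\frac{3}{2}}}.$$

The integral on the left is $-I$, so $I = - \frac{\sqrt{\pi}}{2 a^{\frac{3}{2}}}$.

Setting $a = \frac{7}{4}$:
$$I = - \frac{4 \sqrt{7} \sqrt{\pi}}{49}.$$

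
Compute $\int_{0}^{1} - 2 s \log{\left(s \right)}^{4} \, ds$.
$- \frac{3}{2}$

Start from the elementary integral
$$J(a) = \int_{0}^{1} - 2 s^{a} \, ds = - \frac{2}{a + 1}.$$

Differentiating under the integral sign brings down a factor of $\ln s$:
$$\frac{dJ}{da} = \int_{0}^{1} - 2 s^{a} \log{\left(s \right)} \, ds = \frac{2}{\left(a + 1\right)^{2}}.$$

Repeating $4$ times in total — each differentiation brings down another $\ln s$ — gives
$$\frac{d^{4}J}{da^{4}} = \int_{0}^{1} - 2 s^{a} \log{\left(s \right)}^{4} \, ds = - \frac{48}{\left(a + 1\right)^{5}},$$
and the integrand here is exactly the target integrand, so $I = - \frac{48}{\left(a + 1\right)^{5}}$.

Setting $a = 1$:
$$I = - \frac{3}{2}.$$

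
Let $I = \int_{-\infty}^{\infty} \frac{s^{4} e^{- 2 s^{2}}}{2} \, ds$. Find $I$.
$\frac{3 \sqrt{2} \sqrt{\pi}}{64}$

Begin with the known integral
$$J(a) = \int_{-\infty}^{\infty} \frac{e^{- a s^{2}}}{2} \, ds = \frac{\sqrt{\pi}}{2 \sqrt{a}}.$$

Differentiating under the integral sign brings down a factor of $(-s^2)$:
$$\frac{dJ}{da} = \int_{-\infty}^{\infty} - \frac{s^{2} e^{- a s^{2}}}{2} \, ds = - \frac{\sqrt{\pi}}{4 a^{\frac{3}{2}}}.$$

Repeating twice in total — each differentiation brings down another $(-s^2)$ — gives
$$\frac{d^{2}J}{da^{2}} = \int_{-\infty}^{\infty} \frac{s^{4} e^{- a s^{2}}}{2} \, ds = \frac{3 \sqrt{\pi}}{8 a^{\frac{5}{2}}},$$
and the integrand here is exactly the target integrand, so $I = \frac{3 \sqrt{\pi}}{8 a^{\frac{5}{2}}}$.

Setting $a = 2$:
$$I = \frac{3 \sqrt{2} \sqrt{\pi}}{64}.$$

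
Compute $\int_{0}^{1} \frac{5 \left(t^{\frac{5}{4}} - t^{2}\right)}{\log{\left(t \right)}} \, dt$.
$\log{\left(\frac{243}{1024} \right)}$

Consider the one-parameter family: let $I(a) = \int_{0}^{1} \frac{5 \left(- t^{2} + t^{a}\right)}{\log{\left(t \right)}} \, dt$.

Since $\dfrac{\partial}{\partial a}\,t^{a} = t^{a} \ln t$, the $\ln t$ in the denominator cancels and
$$\frac{dI}{da} = \int_{0}^{1} 5 t^{a} \, dt = 5 \left[\frac{t^{a+1}}{a+1}\right]_0^1 = \frac{5}{a + 1}.$$

Integrating with respect to $a$ gives $I(a) = \log{\left(\frac{\left(a + 1\right)^{5}}{243} \right)} + C$.

At $a = 2$ the integrand is identically $0$, so $I(2) = 0$. The closed form gives $0$, hence $C = 0$.

Setting $a = \frac{5}{4}$:
$$I = \log{\left(\frac{243}{1024} \right)}.$$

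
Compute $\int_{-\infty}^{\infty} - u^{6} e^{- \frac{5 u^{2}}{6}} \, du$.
$- \frac{81 \sqrt{30} \sqrt{\pi}}{125}$

Consider the simpler parametrised integral
$$J(a) = \int_{-\infty}^{\infty} - e^{- a u^{2}} \, du = - \frac{\sqrt{\pi}}{\sqrt{a}}.$$

Differentiating under the integral sign brings down a factor of $(-u^2)$:
$$\frac{dJ}{da} = \int_{-\infty}^{\infty} u^{2} e^{- a u^{2}} \, du = \frac{\sqrt{\pi}}{2 a^{\frac{3}{2}}}.$$

Repeating $3$ times in total — each differentiation brings down another $(-u^2)$ — gives
$$\frac{d^{3}J}{da^{3}} = \int_{-\infty}^{\infty} u^{6} e^{- a u^{2}} \, du = \frac{15 \sqrt{\pi}}{8 a^{\frac{7}{2}}},$$
and the integrand here is $(-1)^{3}$ times the target integrand, so $I = (-1)^{3}\,\frac{d^{3}J}{da^{3}} = - \frac{15 \sqrt{\pi}}{8 a^{\frac{7}{2}}}$.

Setting $a = \frac{5}{6}$:
$$I = - \frac{81 \sqrt{30} \sqrt{\pi}}{125}.$$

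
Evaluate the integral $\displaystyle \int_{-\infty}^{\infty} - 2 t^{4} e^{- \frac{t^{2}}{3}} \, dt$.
$- \frac{27 \sqrt{3} \sqrt{\pi}}{2}$

Consider the simpler parametrised integral
$$J(a) = \int_{-\infty}^{\infty} - 2 e^{- a t^{2}} \, dt = - \frac{2 \sqrt{\pi}}{\sqrt{a}}.$$

Differentiating under the integral sign brings down a factor of $(-t^2)$:
$$\frac{dJ}{da} = \int_{-\infty}^{\infty} 2 t^{2} e^{- a t^{2}} \, dt = \frac{\sqrt{\pi}}{a^{\frac{3}{2}}}.$$

Repeating twice in total — each differentiation brings down another $(-t^2)$ — gives
$$\frac{d^{2}J}{da^{2}} = \int_{-\infty}^{\infty} - 2 t^{4} e^{- a t^{2}} \, dt = - \frac{3 \sqrt{\pi}}{2 a^{\frac{5}{2}}},$$
and the integrand here is exactly the target integrand, so $I = - \frac{3 \sqrt{\pi}}{2 a^{\frac{5}{2}}}$.

Setting $a = \frac{1}{3}$:
$$I = - \frac{27 \sqrt{3} \sqrt{\pi}}{2}.$$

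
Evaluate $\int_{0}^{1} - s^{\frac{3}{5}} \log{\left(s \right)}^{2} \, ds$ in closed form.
$- \frac{125}{256}$

Start from the elementary integral
$$J(a) = \int_{0}^{1} - s^{a} \, ds = - \frac{1}{a + 1}.$$

Differentiating under the integral sign brings down a factor of $\ln s$:
$$\frac{dJ}{da} = \int_{0}^{1} - s^{a} \log{\left(s \right)} \, ds = \frac{1}{\left(a + 1\right)^{2}}.$$

Repeating twice in total — each differentiation brings down another $\ln s$ — gives
$$\frac{d^{2}J}{da^{2}} = \int_{0}^{1} - s^{a} \log{\left(s \right)}^{2} \, ds = - \frac{2}{\left(a + 1\right)^{3}},$$
and the integrand here is exactly the target integrand, so $I = - \frac{2}{\left(a + 1\right)^{3}}$.

Setting $a = \frac{3}{5}$:
$$I = - \frac{125}{256}.$$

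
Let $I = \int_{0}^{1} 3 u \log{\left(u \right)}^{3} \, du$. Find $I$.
$- \frac{9}{8}$

Begin with the known integral
$$J(a) = \int_{0}^{1} 3 u^{a} \, du = \frac{3}{a + 1}.$$

Differentiating under the integral sign brings down a factor of $\ln u$:
$$\frac{dJ}{da} = \int_{0}^{1} 3 u^{a} \log{\left(u \right)} \, du = - \frac{3}{\left(a + 1\right)^{2}}.$$

Repeating $3$ times in total — each differentiation brings down another $\ln u$ — gives
$$\frac{d^{3}J}{da^{3}} = \int_{0}^{1} 3 u^{a} \log{\left(u \right)}^{3} \, du = - \frac{18}{\left(a + 1\right)^{4}},$$
and the integrand here is exactly the target integrand, so $I = - \frac{18}{\left(a + 1\right)^{4}}$.

Setting $a = 1$:
$$I = - \frac{9}{8}.$$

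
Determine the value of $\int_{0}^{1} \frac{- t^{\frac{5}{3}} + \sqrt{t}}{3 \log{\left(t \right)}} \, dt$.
$\log{\left(\frac{6^{\frac{2}{3}}}{4} \right)}$

Replace the exponent $\frac{5}{3}$ by a parameter $a$: let $I(a) = \int_{0}^{1} \frac{\sqrt{t} - t^{a}}{3 \log{\left(t \right)}} \, dt$.

Since $\dfrac{\partial}{\partial a}\,t^{a} = t^{a} \ln t$, the $\ln t$ in the denominator cancels and
$$\frac{dI}{da} = \int_{0}^{1} - \frac{1}{3} t^{a} \, dt = - \frac{1}{3} \left[\frac{t^{a+1}}{a+1}\right]_0^1 = - \frac{1}{3 a + 3}.$$

Integrating with respect to $a$ gives $I(a) = - \frac{\log{\left(a + 1 \right)}}{3} - \frac{\log{\left(2 \right)}}{3} + \frac{\log{\left(3 \right)}}{3} + C$.

At $a = \frac{1}{2}$ the integrand is identically $0$, so $I(\frac{1}{2}) = 0$. The closed form gives $0$, hence $C = 0$.

Setting $a = \frac{5}{3}$:
$$I = \log{\left(\frac{6^{\frac{2}{3}}}{4} \right)}.$$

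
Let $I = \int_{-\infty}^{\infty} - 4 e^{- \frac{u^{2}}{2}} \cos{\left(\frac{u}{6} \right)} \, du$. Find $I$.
$- \frac{4 \sqrt{2} \sqrt{\pi}}{e^{\frac{1}{72}}}$

Treat the cosine frequency as a parameter and define $I(b) = \int_{-\infty}^{\infty} - 4 e^{- \frac{u^{2}}{2}} \cos{\left(b u \right)} \, du$.

Differentiating under the integral sign,
$$I'(b) = \int_{-\infty}^{\infty} 4 u e^{- \frac{u^{2}}{2}} \sin{\left(b u \right)} \, du.$$

Integrate $\int_{-\infty}^{\infty} u \sin(b u)\, e^{- \frac{u^{2}}{2}}\, du$ by parts with $w = \sin(b u)$ and $dv = u\, e^{- \frac{u^{2}}{2}}\, du$, giving $v = - e^{- \frac{u^{2}}{2}}$. The boundary term vanishes and
$$\int_{-\infty}^{\infty} u \sin(b u)\, e^{- \frac{u^{2}}{2}}\, du = b \int_{-\infty}^{\infty} \cos(b u)\, e^{- \frac{u^{2}}{2}}\, du,$$
so $I'(b) = - b\, I(b)$.

This is a separable first-order ODE; solving with the initial condition $I(0) = \int_{-\infty}^{\infty} - 4 e^{- \frac{u^{2}}{2}}\,du = - 4 \sqrt{2} \sqrt{\pi}$ gives
$$I(b) = - 4 \sqrt{2} \sqrt{\pi} e^{- \frac{b^{2}}{2}}.$$

Setting $b = \frac{1}{6}$:
$$I = - \frac{4 \sqrt{2} \sqrt{\pi}}{e^{\frac{1}{72}}}.$$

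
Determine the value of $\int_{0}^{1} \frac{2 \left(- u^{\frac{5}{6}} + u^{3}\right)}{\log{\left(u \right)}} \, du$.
$\log{\left(\frac{576}{121} \right)}$

Introduce a parameter $a$ in the exponent: let $I(a) = \int_{0}^{1} \frac{2 \left(- u^{\frac{5}{6}} + u^{a}\right)}{\log{\left(u \right)}} \, du$.

Since $\dfrac{\partial}{\partial a}\,u^{a} = u^{a} \ln u$, the $\ln u$ in the denominator cancels and
$$\frac{dI}{da} = \int_{0}^{1} 2 u^{a} \, du = 2 \left[\frac{u^{a+1}}{a+1}\right]_0^1 = \frac{2}{a + 1}.$$

Integrating with respect to $a$ gives $I(a) = \log{\left(\frac{36 \left(a + 1\right)^{2}}{121} \right)} + C$.

At $a = \frac{5}{6}$ the integrand is identically $0$, so $I(\frac{5}{6}) = 0$. The closed form gives $0$, hence $C = 0$.

Setting $a = 3$:
$$I = \log{\left(\frac{576}{121} \right)}.$$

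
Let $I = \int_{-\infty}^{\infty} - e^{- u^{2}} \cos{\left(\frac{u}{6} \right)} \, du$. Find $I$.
$- \frac{\sqrt{\pi}}{e^{\frac{1}{144}}}$

Treat the cosine frequency as a parameter and define $I(b) = \int_{-\infty}^{\infty} - e^{- u^{2}} \cos{\left(b u \right)} \, du$.

Differentiating under the integral sign,
$$I'(b) = \int_{-\infty}^{\infty} u e^{- u^{2}} \sin{\left(b u \right)} \, du.$$

Integrate $\int_{-\infty}^{\infty} u \sin(b u)\, e^{- u^{2}}\, du$ by parts with $w = \sin(b u)$ and $dv = u\, e^{- u^{2}}\, du$, giving $v = - \frac{e^{- u^{2}}}{2}$. The boundary term vanishes and
$$\int_{-\infty}^{\infty} u \sin(b u)\, e^{- u^{2}}\, du = \frac{b}{2} \int_{-\infty}^{\infty} \cos(b u)\, e^{- u^{2}}\, du,$$
so $I'(b) = - \frac{b}{2}\, I(b)$.

This is a separable first-order ODE; solving with the initial condition $I(0) = \int_{-\infty}^{\infty} - e^{- u^{2}}\,du = - \sqrt{\pi}$ gives
$$I(b) = - \sqrt{\pi} e^{- \frac{b^{2}}{4}}.$$

Setting $b = \frac{1}{6}$:
$$I = - \frac{\sqrt{\pi}}{e^{\frac{1}{144}}}.$$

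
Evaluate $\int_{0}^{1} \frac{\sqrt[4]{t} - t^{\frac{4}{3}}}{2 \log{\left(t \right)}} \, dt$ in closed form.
$\log{\left(\frac{\sqrt{105}}{14} \right)}$

Introduce a parameter $a$ in the exponent: let $I(a) = \int_{0}^{1} \frac{\sqrt[4]{t} - t^{a}}{2 \log{\left(t \right)}} \, dt$.

Since $\dfrac{\partial}{\partial a}\,t^{a} = t^{a} \ln t$, the $\ln t$ in the denominator cancels and
$$\frac{dI}{da} = \int_{0}^{1} - \frac{1}{2} t^{a} \, dt = - \frac{1}{2} \left[\frac{t^{a+1}}{a+1}\right]_0^1 = - \frac{1}{2 a + 2}.$$

Integrating with respect to $a$ gives $I(a) = - \frac{\log{\left(a + 1 \right)}}{2} - \log{\left(2 \right)} + \frac{\log{\left(5 \right)}}{2} + C$.

At $a = \frac{1}{4}$ the integrand is identically $0$, so $I(\frac{1}{4}) = 0$. The closed form gives $0$, hence $C = 0$.

Setting $a = \frac{4}{3}$:
$$I = \log{\left(\frac{\sqrt{105}}{14} \right)}.$$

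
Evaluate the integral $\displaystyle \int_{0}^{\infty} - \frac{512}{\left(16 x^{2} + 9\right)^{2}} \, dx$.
$- \frac{32 \pi}{27}$

Start from the standard arctangent integral
$$J(a) = \int_{0}^{\infty} - \frac{2}{a^{2} + x^{2}} \, dx = - \frac{\pi}{a}.$$

Differentiating under the integral sign with respect to $a$,
$$\frac{dJ}{da} = \int_{0}^{\infty} \frac{4 a}{\left(a^{2} + x^{2}\right)^{2}} \, dx = \frac{\pi}{a^{2}},$$
so $\int_{0}^{\infty} - \frac{2}{\left(a^{2} + x^{2}\right)^{2}} \, dx = - \frac{\pi}{2 a^{3}}$.

Setting $a = \frac{3}{4}$:
$$I = - \frac{32 \pi}{27}.$$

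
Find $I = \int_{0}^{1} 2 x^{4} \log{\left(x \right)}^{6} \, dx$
$\frac{288}{15625}$

Start from the elementary integral
$$J(a) = \int_{0}^{1} 2 x^{a} \, dx = \frac{2}{a + 1}.$$

Differentiating under the integral sign brings down a factor of $\ln x$:
$$\frac{dJ}{da} = \int_{0}^{1} 2 x^{a} \log{\left(x \right)} \, dx = - \frac{2}{\left(a + 1\right)^{2}}.$$

Repeating $6$ times in total — each differentiation brings down another $\ln x$ — gives
$$\frac{d^{6}J}{da^{6}} = \int_{0}^{1} 2 x^{a} \log{\left(x \right)}^{6} \, dx = \frac{1440}{\left(a + 1\right)^{7}},$$
and the integrand here is exactly the target integrand, so $I = \frac{1440}{\left(a + 1\right)^{7}}$.

Setting $a = 4$:
$$I = \frac{288}{15625}.$$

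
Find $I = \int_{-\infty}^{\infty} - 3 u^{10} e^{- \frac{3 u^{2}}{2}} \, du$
$- \frac{35 \sqrt{6} \sqrt{\pi}}{9}$

Begin with the known integral
$$J(a) = \int_{-\infty}^{\infty} - 3 e^{- a u^{2}} \, du = - \frac{3 \sqrt{\pi}}{\sqrt{a}}.$$

Differentiating under the integral sign brings down a factor of $(-u^2)$:
$$\frac{dJ}{da} = \int_{-\infty}^{\infty} 3 u^{2} e^{- a u^{2}} \, du = \frac{3 \sqrt{\pi}}{2 a^{\frac{3}{2}}}.$$

Repeating $5$ times in total — each differentiation brings down another $(-u^2)$ — gives
$$\frac{d^{5}J}{da^{5}} = \int_{-\infty}^{\infty} 3 u^{10} e^{- a u^{2}} \, du = \frac{2835 \sqrt{\pi}}{32 a^{\frac{11}{2}}},$$
and the integrand here is $(-1)^{5}$ times the target integrand, so $I = (-1)^{5}\,\frac{d^{5}J}{da^{5}} = - \frac{2835 \sqrt{\pi}}{32 a^{\frac{11}{2}}}$.

Setting $a = \frac{3}{2}$:
$$I = - \frac{35 \sqrt{6} \sqrt{\pi}}{9}.$$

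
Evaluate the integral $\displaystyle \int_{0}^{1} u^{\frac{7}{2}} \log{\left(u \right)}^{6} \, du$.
$\frac{10240}{531441}$

Consider the simpler parametrised integral
$$J(a) = \int_{0}^{1} u^{a} \, du = \frac{1}{a + 1}.$$

Differentiating under the integral sign brings down a factor of $\ln u$:
$$\frac{dJ}{da} = \int_{0}^{1} u^{a} \log{\left(u \right)} \, du = - \frac{1}{\left(a + 1\right)^{2}}.$$

Repeating $6$ times in total — each differentiation brings down another $\ln u$ — gives
$$\frac{d^{6}J}{da^{6}} = \int_{0}^{1} u^{a} \log{\left(u \right)}^{6} \, du = \frac{720}{\left(a + 1\right)^{7}},$$
and the integrand here is exactly the target integrand, so $I = \frac{720}{\left(a + 1\right)^{7}}$.

Setting $a = \frac{7}{2}$:
$$I = \frac{10240}{531441}.$$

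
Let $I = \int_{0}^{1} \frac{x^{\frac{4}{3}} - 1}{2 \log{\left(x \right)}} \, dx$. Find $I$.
$\log{\left(\frac{\sqrt{21}}{3} \right)}$

Introduce a parameter $a$ in the exponent: let $I(a) = \int_{0}^{1} \frac{x^{a} - 1}{2 \log{\left(x \right)}} \, dx$.

Since $\dfrac{\partial}{\partial a}\,x^{a} = x^{a} \ln x$, the $\ln x$ in the denominator cancels and
$$\frac{dI}{da} = \int_{0}^{1} \frac{1}{2} x^{a} \, dx = \frac{1}{2} \left[\frac{x^{a+1}}{a+1}\right]_0^1 = \frac{1}{2 \left(a + 1\right)}.$$

Integrating with respect to $a$ gives $I(a) = \frac{\log{\left(a + 1 \right)}}{2} + C$.

At $a = 0$ the integrand is identically $0$, so $I(0) = 0$. The closed form gives $0$, hence $C = 0$.

Setting $a = \frac{4}{3}$:
$$I = \log{\left(\frac{\sqrt{21}}{3} \right)}.$$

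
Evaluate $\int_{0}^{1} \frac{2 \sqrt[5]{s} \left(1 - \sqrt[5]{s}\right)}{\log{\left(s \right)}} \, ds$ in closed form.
$- \log{\left(\frac{49}{36} \right)}$

Introduce a parameter $a$ in the exponent: let $I(a) = \int_{0}^{1} \frac{2 \left(\sqrt[5]{s} - s^{a}\right)}{\log{\left(s \right)}} \, ds$.

Since $\dfrac{\partial}{\partial a}\,s^{a} = s^{a} \ln s$, the $\ln s$ in the denominator cancels and
$$\frac{dI}{da} = \int_{0}^{1} -2 s^{a} \, ds = -2 \left[\frac{s^{a+1}}{a+1}\right]_0^1 = - \frac{2}{a + 1}.$$

Integrating with respect to $a$ gives $I(a) = - \log{\left(\frac{25 \left(a + 1\right)^{2}}{36} \right)} + C$.

At $a = \frac{1}{5}$ the integrand is identically $0$, so $I(\frac{1}{5}) = 0$. The closed form gives $0$, hence $C = 0$.

Setting $a = \frac{2}{5}$:
$$I = - \log{\left(\frac{49}{36} \right)}.$$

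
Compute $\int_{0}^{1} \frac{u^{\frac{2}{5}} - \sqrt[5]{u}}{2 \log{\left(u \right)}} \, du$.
$- \frac{\log{\left(6 \right)}}{2} + \frac{\log{\left(7 \right)}}{2}$

Introduce a parameter $a$ in the exponent: let $I(a) = \int_{0}^{1} \frac{u^{\frac{2}{5}} - u^{a}}{2 \log{\left(u \right)}} \, du$.

Since $\dfrac{\partial}{\partial a}\,u^{a} = u^{a} \ln u$, the $\ln u$ in the denominator cancels and
$$\frac{dI}{da} = \int_{0}^{1} - \frac{1}{2} u^{a} \, du = - \frac{1}{2} \left[\frac{u^{a+1}}{a+1}\right]_0^1 = - \frac{1}{2 a + 2}.$$

Integrating with respect to $a$ gives $I(a) = - \frac{\log{\left(a + 1 \right)}}{2} - \frac{\log{\left(5 \right)}}{2} + \frac{\log{\left(7 \right)}}{2} + C$.

At $a = \frac{2}{5}$ the integrand is identically $0$, so $I(\frac{2}{5}) = 0$. The closed form gives $0$, hence $C = 0$.

Setting $a = \frac{1}{5}$:
$$I = - \frac{\log{\left(6 \right)}}{2} + \frac{\log{\left(7 \right)}}{2}.$$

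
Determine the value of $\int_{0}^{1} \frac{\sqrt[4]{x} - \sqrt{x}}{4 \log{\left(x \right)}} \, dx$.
$- \frac{\log{\left(3 \right)}}{4} - \frac{\log{\left(2 \right)}}{4} + \frac{\log{\left(5 \right)}}{4}$

Replace the exponent $\frac{1}{4}$ by a parameter $a$: let $I(a) = \int_{0}^{1} \frac{- \sqrt{x} + x^{a}}{4 \log{\left(x \right)}} \, dx$.

Since $\dfrac{\partial}{\partial a}\,x^{a} = x^{a} \ln x$, the $\ln x$ in the denominator cancels and
$$\frac{dI}{da} = \int_{0}^{1} \frac{1}{4} x^{a} \, dx = \frac{1}{4} \left[\frac{x^{a+1}}{a+1}\right]_0^1 = \frac{1}{4 \left(a + 1\right)}.$$

Integrating with respect to $a$ gives $I(a) = \frac{\log{\left(a + 1 \right)}}{4} - \frac{\log{\left(3 \right)}}{4} + \frac{\log{\left(2 \right)}}{4} + C$.

At $a = \frac{1}{2}$ the integrand is identically $0$, so $I(\frac{1}{2}) = 0$. The closed form gives $0$, hence $C = 0$.

Setting $a = \frac{1}{4}$:
$$I = - \frac{\log{\left(3 \right)}}{4} - \frac{\log{\left(2 \right)}}{4} + \frac{\log{\left(5 \right)}}{4}.$$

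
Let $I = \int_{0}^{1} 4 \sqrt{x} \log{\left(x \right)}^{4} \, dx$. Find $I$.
$\frac{1024}{81}$

Start from the elementary integral
$$J(a) = \int_{0}^{1} 4 x^{a} \, dx = \frac{4}{a + 1}.$$

Differentiating under the integral sign brings down a factor of $\ln x$:
$$\frac{dJ}{da} = \int_{0}^{1} 4 x^{a} \log{\left(x \right)} \, dx = - \frac{4}{\left(a + 1\right)^{2}}.$$

Repeating $4$ times in total — each differentiation brings down another $\ln x$ — gives
$$\frac{d^{4}J}{da^{4}} = \int_{0}^{1} 4 x^{a} \log{\left(x \right)}^{4} \, dx = \frac{96}{\left(a + 1\right)^{5}},$$
and the integrand here is exactly the target integrand, so $I = \frac{96}{\left(a + 1\right)^{5}}$.

Setting $a = \frac{1}{2}$:
$$I = \frac{1024}{81}.$$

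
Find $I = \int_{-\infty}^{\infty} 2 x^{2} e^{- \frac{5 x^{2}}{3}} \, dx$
$\frac{3 \sqrt{15} \sqrt{\pi}}{25}$

Begin with the known integral
$$J(a) = \int_{-\infty}^{\infty} 2 e^{- a x^{2}} \, dx = \frac{2 \sqrt{\pi}}{\sqrt{a}}.$$

Differentiating under the integral sign brings down a factor of $(-x^2)$:
$$\frac{dJ}{da} = \int_{-\infty}^{\infty} - 2 x^{2} e^{- a x^{2}} \, dx = - \frac{\sqrt{\pi}}{a^{\frac{3}{2}}}.$$

The integral on the left is $-I$, so $I = \frac{\sqrt{\pi}}{a^{\frac{3}{2}}}$.

Setting $a = \frac{5}{3}$:
$$I = \frac{3 \sqrt{15} \sqrt{\pi}}{25}.$$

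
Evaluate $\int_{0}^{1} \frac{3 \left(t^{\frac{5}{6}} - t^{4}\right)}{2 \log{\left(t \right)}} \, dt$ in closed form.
$\log{\left(\frac{11 \sqrt{330}}{900} \right)}$

Replace the exponent $\frac{5}{6}$ by a parameter $a$: let $I(a) = \int_{0}^{1} \frac{3 \left(- t^{4} + t^{a}\right)}{2 \log{\left(t \right)}} \, dt$.

Since $\dfrac{\partial}{\partial a}\,t^{a} = t^{a} \ln t$, the $\ln t$ in the denominator cancels and
$$\frac{dI}{da} = \int_{0}^{1} \frac{3}{2} t^{a} \, dt = \frac{3}{2} \left[\frac{t^{a+1}}{a+1}\right]_0^1 = \frac{3}{2 \left(a + 1\right)}.$$

Integrating with respect to $a$ gives $I(a) = \frac{3 \log{\left(a + 1 \right)}}{2} - \frac{3 \log{\left(5 \right)}}{2} + C$.

At $a = 4$ the integrand is identically $0$, so $I(4) = 0$. The closed form gives $0$, hence $C = 0$.

Setting $a = \frac{5}{6}$:
$$I = \log{\left(\frac{11 \sqrt{330}}{900} \right)}.$$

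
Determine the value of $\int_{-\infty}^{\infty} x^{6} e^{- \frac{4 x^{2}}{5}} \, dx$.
$\frac{1875 \sqrt{5} \sqrt{\pi}}{1024}$

Consider the simpler parametrised integral
$$J(a) = \int_{-\infty}^{\infty} e^{- a x^{2}} \, dx = \frac{\sqrt{\pi}}{\sqrt{a}}.$$

Differentiating under the integral sign brings down a factor of $(-x^2)$:
$$\frac{dJ}{da} = \int_{-\infty}^{\infty} - x^{2} e^{- a x^{2}} \, dx = - \frac{\sqrt{\pi}}{2 a^{\frac{3}{2}}}.$$

Repeating $3$ times in total — each differentiation brings down another $(-x^2)$ — gives
$$\frac{d^{3}J}{da^{3}} = \int_{-\infty}^{\infty} - x^{6} e^{- a x^{2}} \, dx = - \frac{15 \sqrt{\pi}}{8 a^{\frac{7}{2}}},$$
and the integrand here is $(-1)^{3}$ times the target integrand, so $I = (-1)^{3}\,\frac{d^{3}J}{da^{3}} = \frac{15 \sqrt{\pi}}{8 a^{\frac{7}{2}}}$.

Setting $a = \frac{4}{5}$:
$$I = \frac{1875 \sqrt{5} \sqrt{\pi}}{1024}.$$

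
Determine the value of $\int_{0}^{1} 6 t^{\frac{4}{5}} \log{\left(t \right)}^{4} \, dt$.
$\frac{50000}{6561}$

Consider the simpler parametrised integral
$$J(a) = \int_{0}^{1} 6 t^{a} \, dt = \frac{6}{a + 1}.$$

Differentiating under the integral sign brings down a factor of $\ln t$:
$$\frac{dJ}{da} = \int_{0}^{1} 6 t^{a} \log{\left(t \right)} \, dt = - \frac{6}{\left(a + 1\right)^{2}}.$$

Repeating $4$ times in total — each differentiation brings down another $\ln t$ — gives
$$\frac{d^{4}J}{da^{4}} = \int_{0}^{1} 6 t^{a} \log{\left(t \right)}^{4} \, dt = \frac{144}{\left(a + 1\right)^{5}},$$
and the integrand here is exactly the target integrand, so $I = \frac{144}{\left(a + 1\right)^{5}}$.

Setting $a = \frac{4}{5}$:
$$I = \frac{50000}{6561}.$$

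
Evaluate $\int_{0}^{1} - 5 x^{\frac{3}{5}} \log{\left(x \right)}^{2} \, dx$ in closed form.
$- \frac{625}{256}$

Consider the simpler parametrised integral
$$J(a) = \int_{0}^{1} - 5 x^{a} \, dx = - \frac{5}{a + 1}.$$

Differentiating under the integral sign brings down a factor of $\ln x$:
$$\frac{dJ}{da} = \int_{0}^{1} - 5 x^{a} \log{\left(x \right)} \, dx = \frac{5}{\left(a + 1\right)^{2}}.$$

Repeating twice in total — each differentiation brings down another $\ln x$ — gives
$$\frac{d^{2}J}{da^{2}} = \int_{0}^{1} - 5 x^{a} \log{\left(x \right)}^{2} \, dx = - \frac{10}{\left(a + 1\right)^{3}},$$
and the integrand here is exactly the target integrand, so $I = - \frac{10}{\left(a + 1\right)^{3}}$.

Setting $a = \frac{3}{5}$:
$$I = - \frac{625}{256}.$$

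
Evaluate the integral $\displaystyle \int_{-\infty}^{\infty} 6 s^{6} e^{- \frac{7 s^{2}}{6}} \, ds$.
$\frac{2430 \sqrt{42} \sqrt{\pi}}{2401}$

Consider the simpler parametrised integral
$$J(a) = \int_{-\infty}^{\infty} 6 e^{- a s^{2}} \, ds = \frac{6 \sqrt{\pi}}{\sqrt{a}}.$$

Differentiating under the integral sign brings down a factor of $(-s^2)$:
$$\frac{dJ}{da} = \int_{-\infty}^{\infty} - 6 s^{2} e^{- a s^{2}} \, ds = - \frac{3 \sqrt{\pi}}{a^{\frac{3}{2}}}.$$

Repeating $3$ times in total — each differentiation brings down another $(-s^2)$ — gives
$$\frac{d^{3}J}{da^{3}} = \int_{-\infty}^{\infty} - 6 s^{6} e^{- a s^{2}} \, ds = - \frac{45 \sqrt{\pi}}{4 a^{\frac{7}{2}}},$$
and the integrand here is $(-1)^{3}$ times the target integrand, so $I = (-1)^{3}\,\frac{d^{3}J}{da^{3}} = \frac{45 \sqrt{\pi}}{4 a^{\frac{7}{2}}}$.

Setting $a = \frac{7}{6}$:
$$I = \frac{2430 \sqrt{42} \sqrt{\pi}}{2401}.$$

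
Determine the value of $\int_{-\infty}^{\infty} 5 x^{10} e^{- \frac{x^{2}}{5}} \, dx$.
$\frac{14765625 \sqrt{5} \sqrt{\pi}}{32}$

Begin with the known integral
$$J(a) = \int_{-\infty}^{\infty} 5 e^{- a x^{2}} \, dx = \frac{5 \sqrt{\pi}}{\sqrt{a}}.$$

Differentiating under the integral sign brings down a factor of $(-x^2)$:
$$\frac{dJ}{da} = \int_{-\infty}^{\infty} - 5 x^{2} e^{- a x^{2}} \, dx = - \frac{5 \sqrt{\pi}}{2 a^{\frac{3}{2}}}.$$

Repeating $5$ times in total — each differentiation brings down another $(-x^2)$ — gives
$$\frac{d^{5}J}{da^{5}} = \int_{-\infty}^{\infty} - 5 x^{10} e^{- a x^{2}} \, dx = - \frac{4725 \sqrt{\pi}}{32 a^{\frac{11}{2}}},$$
and the integrand here is $(-1)^{5}$ times the target integrand, so $I = (-1)^{5}\,\frac{d^{5}J}{da^{5}} = \frac{4725 \sqrt{\pi}}{32 a^{\frac{11}{2}}}$.

Setting $a = \frac{1}{5}$:
$$I = \frac{14765625 \sqrt{5} \sqrt{\pi}}{32}.$$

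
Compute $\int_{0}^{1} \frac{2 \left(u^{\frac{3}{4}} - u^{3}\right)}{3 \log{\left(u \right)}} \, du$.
$- \log{\left(\frac{4 \sqrt[3]{28}}{7} \right)}$

Introduce a parameter $a$ in the exponent: let $I(a) = \int_{0}^{1} \frac{2 \left(u^{\frac{3}{4}} - u^{a}\right)}{3 \log{\left(u \right)}} \, du$.

Since $\dfrac{\partial}{\partial a}\,u^{a} = u^{a} \ln u$, the $\ln u$ in the denominator cancels and
$$\frac{dI}{da} = \int_{0}^{1} - \frac{2}{3} u^{a} \, du = - \frac{2}{3} \left[\frac{u^{a+1}}{a+1}\right]_0^1 = - \frac{2}{3 a + 3}.$$

Integrating with respect to $a$ gives $I(a) = - \log{\left(\frac{2 \sqrt[3]{14} \left(a + 1\right)^{\frac{2}{3}}}{7} \right)} + C$.

At $a = \frac{3}{4}$ the integrand is identically $0$, so $I(\frac{3}{4}) = 0$. The closed form gives $0$, hence $C = 0$.

Setting $a = 3$:
$$I = - \log{\left(\frac{4 \sqrt[3]{28}}{7} \right)}.$$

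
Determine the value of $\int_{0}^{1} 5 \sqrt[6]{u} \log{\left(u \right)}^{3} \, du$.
$- \frac{38880}{2401}$

Start from the elementary integral
$$J(a) = \int_{0}^{1} 5 u^{a} \, du = \frac{5}{a + 1}.$$

Differentiating under the integral sign brings down a factor of $\ln u$:
$$\frac{dJ}{da} = \int_{0}^{1} 5 u^{a} \log{\left(u \right)} \, du = - \frac{5}{\left(a + 1\right)^{2}}.$$

Repeating $3$ times in total — each differentiation brings down another $\ln u$ — gives
$$\frac{d^{3}J}{da^{3}} = \int_{0}^{1} 5 u^{a} \log{\left(u \right)}^{3} \, du = - \frac{30}{\left(a + 1\right)^{4}},$$
and the integrand here is exactly the target integrand, so $I = - \frac{30}{\left(a + 1\right)^{4}}$.

Setting $a = \frac{1}{6}$:
$$I = - \frac{38880}{2401}.$$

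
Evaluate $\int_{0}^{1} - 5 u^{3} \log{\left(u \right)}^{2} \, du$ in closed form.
$- \frac{5}{32}$

Begin with the known integral
$$J(a) = \int_{0}^{1} - 5 u^{a} \, du = - \frac{5}{a + 1}.$$

Differentiating under the integral sign brings down a factor of $\ln u$:
$$\frac{dJ}{da} = \int_{0}^{1} - 5 u^{a} \log{\left(u \right)} \, du = \frac{5}{\left(a + 1\right)^{2}}.$$

Repeating twice in total — each differentiation brings down another $\ln u$ — gives
$$\frac{d^{2}J}{da^{2}} = \int_{0}^{1} - 5 u^{a} \log{\left(u \right)}^{2} \, du = - \frac{10}{\left(a + 1\right)^{3}},$$
and the integrand here is exactly the target integrand, so $I = - \frac{10}{\left(a + 1\right)^{3}}$.

Setting $a = 3$:
$$I = - \frac{5}{32}.$$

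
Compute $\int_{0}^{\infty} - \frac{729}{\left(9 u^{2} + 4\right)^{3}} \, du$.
$- \frac{729 \pi}{512}$

Start from the standard arctangent integral
$$J(a) = \int_{0}^{\infty} - \frac{1}{a^{2} + u^{2}} \, du = - \frac{\pi}{2 a}.$$

Differentiating under the integral sign with respect to $a$,
$$\frac{dJ}{da} = \int_{0}^{\infty} \frac{2 a}{\left(a^{2} + u^{2}\right)^{2}} \, du = \frac{\pi}{2 a^{2}},$$
so $\int_{0}^{\infty} - \frac{1}{\left(a^{2} + u^{2}\right)^{2}} \, du = - \frac{\pi}{4 a^{3}}$.

Repeating — each differentiation of $1/(u^2+a^2)^j$ produces $-2ja/(u^2+a^2)^{j+1}$ — and dividing through by $-2ja$ at each step yields, after $2$ differentiations in total,
$$\int_{0}^{\infty} - \frac{1}{\left(a^{2} + u^{2}\right)^{3}} \, du = - \frac{3 \pi}{16 a^{5}}.$$

Setting $a = \frac{2}{3}$:
$$I = - \frac{729 \pi}{512}.$$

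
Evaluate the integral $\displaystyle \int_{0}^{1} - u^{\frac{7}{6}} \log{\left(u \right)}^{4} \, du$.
$- \frac{186624}{371293}$

Consider the simpler parametrised integral
$$J(a) = \int_{0}^{1} - u^{a} \, du = - \frac{1}{a + 1}.$$

Differentiating under the integral sign brings down a factor of $\ln u$:
$$\frac{dJ}{da} = \int_{0}^{1} - u^{a} \log{\left(u \right)} \, du = \frac{1}{\left(a + 1\right)^{2}}.$$

Repeating $4$ times in total — each differentiation brings down another $\ln u$ — gives
$$\frac{d^{4}J}{da^{4}} = \int_{0}^{1} - u^{a} \log{\left(u \right)}^{4} \, du = - \frac{24}{\left(a + 1\right)^{5}},$$
and the integrand here is exactly the target integrand, so $I = - \frac{24}{\left(a + 1\right)^{5}}$.

Setting $a = \frac{7}{6}$:
$$I = - \frac{186624}{371293}.$$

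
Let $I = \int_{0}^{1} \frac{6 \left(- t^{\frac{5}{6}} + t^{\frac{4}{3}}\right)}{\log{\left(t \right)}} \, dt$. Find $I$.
$\log{\left(\frac{7529536}{1771561} \right)}$

Replace the exponent $\frac{4}{3}$ by a parameter $a$: let $I(a) = \int_{0}^{1} \frac{6 \left(- t^{\frac{5}{6}} + t^{a}\right)}{\log{\left(t \right)}} \, dt$.

Since $\dfrac{\partial}{\partial a}\,t^{a} = t^{a} \ln t$, the $\ln t$ in the denominator cancels and
$$\frac{dI}{da} = \int_{0}^{1} 6 t^{a} \, dt = 6 \left[\frac{t^{a+1}}{a+1}\right]_0^1 = \frac{6}{a + 1}.$$

Integrating with respect to $a$ gives $I(a) = \log{\left(\frac{46656 \left(a + 1\right)^{6}}{1771561} \right)} + C$.

At $a = \frac{5}{6}$ the integrand is identically $0$, so $I(\frac{5}{6}) = 0$. The closed form gives $0$, hence $C = 0$.

Setting $a = \frac{4}{3}$:
$$I = \log{\left(\frac{7529536}{1771561} \right)}.$$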